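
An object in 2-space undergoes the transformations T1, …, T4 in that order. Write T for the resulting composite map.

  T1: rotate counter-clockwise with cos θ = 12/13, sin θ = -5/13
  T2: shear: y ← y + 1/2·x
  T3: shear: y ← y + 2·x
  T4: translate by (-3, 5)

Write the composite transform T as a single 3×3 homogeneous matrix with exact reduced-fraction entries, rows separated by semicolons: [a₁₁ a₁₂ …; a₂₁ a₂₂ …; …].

T1 = [12/13 5/13 0; -5/13 12/13 0; 0 0 1]
T2·T1 = [12/13 5/13 0; 1/13 29/26 0; 0 0 1]
T3·…·T1 = [12/13 5/13 0; 25/13 49/26 0; 0 0 1]
T4·…·T1 = [12/13 5/13 -3; 25/13 49/26 5; 0 0 1]

T = [12/13 5/13 -3; 25/13 49/26 5; 0 0 1]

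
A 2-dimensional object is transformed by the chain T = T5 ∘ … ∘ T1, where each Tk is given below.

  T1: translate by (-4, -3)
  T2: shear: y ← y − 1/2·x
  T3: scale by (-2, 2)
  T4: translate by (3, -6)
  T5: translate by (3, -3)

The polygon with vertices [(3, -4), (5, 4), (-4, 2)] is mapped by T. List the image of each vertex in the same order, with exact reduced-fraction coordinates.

T1 translate by (-4, -3): (3, -4) → (-1, -7); (5, 4) → (1, 1); (-4, 2) → (-8, -1)
T2 shear: y ← y − 1/2·x: (-1, -7) → (-1, -13/2); (1, 1) → (1, 1/2); (-8, -1) → (-8, 3)
T3 scale by (-2, 2): (-1, -13/2) → (2, -13); (1, 1/2) → (-2, 1); (-8, 3) → (16, 6)
T4 translate by (3, -6): (2, -13) → (5, -19); (-2, 1) → (1, -5); (16, 6) → (19, 0)
T5 translate by (3, -3): (5, -19) → (8, -22); (1, -5) → (4, -8); (19, 0) → (22, -3)

image vertices: (8, -22), (4, -8), (22, -3)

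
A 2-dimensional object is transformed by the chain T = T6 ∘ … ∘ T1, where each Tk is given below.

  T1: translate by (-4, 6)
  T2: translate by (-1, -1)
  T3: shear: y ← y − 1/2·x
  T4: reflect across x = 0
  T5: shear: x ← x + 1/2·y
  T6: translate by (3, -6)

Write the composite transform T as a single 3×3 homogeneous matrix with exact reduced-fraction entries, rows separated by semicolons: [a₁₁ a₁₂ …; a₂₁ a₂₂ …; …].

T = [-5/4 1/2 47/4; -1/2 1 3/2; 0 0 1]

T1 = [1 0 -4; 0 1 6; 0 0 1]
T2·T1 = [1 0 -5; 0 1 5; 0 0 1]
T3·…·T1 = [1 0 -5; -1/2 1 15/2; 0 0 1]
T4·…·T1 = [-1 0 5; -1/2 1 15/2; 0 0 1]
T5·…·T1 = [-5/4 1/2 35/4; -1/2 1 15/2; 0 0 1]
T6·…·T1 = [-5/4 1/2 47/4; -1/2 1 3/2; 0 0 1]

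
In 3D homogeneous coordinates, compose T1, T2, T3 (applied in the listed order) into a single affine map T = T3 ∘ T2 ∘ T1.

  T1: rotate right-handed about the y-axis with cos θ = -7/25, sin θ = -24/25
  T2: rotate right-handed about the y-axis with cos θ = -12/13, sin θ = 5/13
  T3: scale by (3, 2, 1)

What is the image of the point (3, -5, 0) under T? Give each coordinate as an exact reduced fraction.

T1 rotate right-handed about the y-axis with cos θ = -7/25, sin θ = -24/25: (3, -5, 0) → (-21/25, -5, 72/25)
T2 rotate right-handed about the y-axis with cos θ = -12/13, sin θ = 5/13: (-21/25, -5, 72/25) → (612/325, -5, -759/325)
T3 scale by (3, 2, 1): (612/325, -5, -759/325) → (1836/325, -10, -759/325)

T(p) = (1836/325, -10, -759/325)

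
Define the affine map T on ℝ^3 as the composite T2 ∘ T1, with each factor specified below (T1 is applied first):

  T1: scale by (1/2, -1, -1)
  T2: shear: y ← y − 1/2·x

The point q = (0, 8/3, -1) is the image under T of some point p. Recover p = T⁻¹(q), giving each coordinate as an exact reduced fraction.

T1 = [1/2 0 0 0; 0 -1 0 0; 0 0 -1 0; 0 0 0 1]
T2·T1 = [1/2 0 0 0; -1/4 -1 0 0; 0 0 -1 0; 0 0 0 1]
det M = 1/2; M⁻¹ = [2 0 0 0; -1/2 -1 0 0; 0 0 -1 0; 0 0 0 1]
M⁻¹ · (0, 8/3, -1)ᵀ = (0, -8/3, 1)ᵀ

p = (0, -8/3, 1)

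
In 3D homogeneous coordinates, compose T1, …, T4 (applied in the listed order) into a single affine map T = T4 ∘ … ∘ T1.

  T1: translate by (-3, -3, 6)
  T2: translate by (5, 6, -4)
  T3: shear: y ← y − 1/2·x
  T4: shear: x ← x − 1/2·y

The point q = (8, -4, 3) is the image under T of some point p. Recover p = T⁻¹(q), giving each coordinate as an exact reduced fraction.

T1 = [1 0 0 -3; 0 1 0 -3; 0 0 1 6; 0 0 0 1]
T2·T1 = [1 0 0 2; 0 1 0 3; 0 0 1 2; 0 0 0 1]
T3·…·T1 = [1 0 0 2; -1/2 1 0 2; 0 0 1 2; 0 0 0 1]
T4·…·T1 = [5/4 -1/2 0 1; -1/2 1 0 2; 0 0 1 2; 0 0 0 1]
det M = 1; M⁻¹ = [1 1/2 0 -2; 1/2 5/4 0 -3; 0 0 1 -2; 0 0 0 1]
M⁻¹ · (8, -4, 3)ᵀ = (4, -4, 1)ᵀ

p = (4, -4, 1)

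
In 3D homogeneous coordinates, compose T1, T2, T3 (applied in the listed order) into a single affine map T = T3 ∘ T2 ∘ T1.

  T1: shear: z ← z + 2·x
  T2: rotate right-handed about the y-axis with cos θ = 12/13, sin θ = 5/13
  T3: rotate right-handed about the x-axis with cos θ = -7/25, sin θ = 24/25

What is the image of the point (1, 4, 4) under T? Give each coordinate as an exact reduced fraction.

T1 shear: z ← z + 2·x: (1, 4, 4) → (1, 4, 6)
T2 rotate right-handed about the y-axis with cos θ = 12/13, sin θ = 5/13: (1, 4, 6) → (42/13, 4, 67/13)
T3 rotate right-handed about the x-axis with cos θ = -7/25, sin θ = 24/25: (42/13, 4, 67/13) → (42/13, -1972/325, 779/325)

T(p) = (42/13, -1972/325, 779/325)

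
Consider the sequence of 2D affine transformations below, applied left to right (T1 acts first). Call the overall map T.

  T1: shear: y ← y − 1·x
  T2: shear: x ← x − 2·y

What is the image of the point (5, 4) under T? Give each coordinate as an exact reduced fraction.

T1 shear: y ← y − 1·x: (5, 4) → (5, -1)
T2 shear: x ← x − 2·y: (5, -1) → (7, -1)

T(p) = (7, -1)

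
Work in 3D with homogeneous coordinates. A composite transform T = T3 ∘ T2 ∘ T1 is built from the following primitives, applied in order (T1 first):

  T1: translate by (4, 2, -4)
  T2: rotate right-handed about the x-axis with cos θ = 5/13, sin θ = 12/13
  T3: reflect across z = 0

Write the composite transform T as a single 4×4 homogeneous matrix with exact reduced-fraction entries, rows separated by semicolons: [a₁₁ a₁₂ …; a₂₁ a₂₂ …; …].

T = [1 0 0 4; 0 5/13 -12/13 58/13; 0 -12/13 -5/13 -4/13; 0 0 0 1]

T1 = [1 0 0 4; 0 1 0 2; 0 0 1 -4; 0 0 0 1]
T2·T1 = [1 0 0 4; 0 5/13 -12/13 58/13; 0 12/13 5/13 4/13; 0 0 0 1]
T3·…·T1 = [1 0 0 4; 0 5/13 -12/13 58/13; 0 -12/13 -5/13 -4/13; 0 0 0 1]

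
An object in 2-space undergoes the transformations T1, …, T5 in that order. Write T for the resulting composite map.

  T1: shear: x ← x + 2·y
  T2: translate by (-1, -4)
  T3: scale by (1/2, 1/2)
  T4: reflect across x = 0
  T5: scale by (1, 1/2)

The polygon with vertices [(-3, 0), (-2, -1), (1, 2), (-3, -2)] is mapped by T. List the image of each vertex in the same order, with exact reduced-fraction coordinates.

T1 shear: x ← x + 2·y: (-3, 0) → (-3, 0); (-2, -1) → (-4, -1); (1, 2) → (5, 2); (-3, -2) → (-7, -2)
T2 translate by (-1, -4): (-3, 0) → (-4, -4); (-4, -1) → (-5, -5); (5, 2) → (4, -2); (-7, -2) → (-8, -6)
T3 scale by (1/2, 1/2): (-4, -4) → (-2, -2); (-5, -5) → (-5/2, -5/2); (4, -2) → (2, -1); (-8, -6) → (-4, -3)
T4 reflect across x = 0: (-2, -2) → (2, -2); (-5/2, -5/2) → (5/2, -5/2); (2, -1) → (-2, -1); (-4, -3) → (4, -3)
T5 scale by (1, 1/2): (2, -2) → (2, -1); (5/2, -5/2) → (5/2, -5/4); (-2, -1) → (-2, -1/2); (4, -3) → (4, -3/2)

image vertices: (2, -1), (5/2, -5/4), (-2, -1/2), (4, -3/2)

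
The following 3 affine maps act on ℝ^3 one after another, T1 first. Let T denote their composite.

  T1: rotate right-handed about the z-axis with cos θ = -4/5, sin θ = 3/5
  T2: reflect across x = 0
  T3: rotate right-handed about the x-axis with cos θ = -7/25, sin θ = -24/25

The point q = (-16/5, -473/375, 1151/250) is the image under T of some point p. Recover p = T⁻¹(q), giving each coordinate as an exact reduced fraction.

T1 = [-4/5 -3/5 0 0; 3/5 -4/5 0 0; 0 0 1 0; 0 0 0 1]
T2·T1 = [4/5 3/5 0 0; 3/5 -4/5 0 0; 0 0 1 0; 0 0 0 1]
T3·…·T1 = [4/5 3/5 0 0; -21/125 28/125 24/25 0; -72/125 96/125 -7/25 0; 0 0 0 1]
det M = -1; M⁻¹ = [4/5 -21/125 -72/125 0; 3/5 28/125 96/125 0; 0 24/25 -7/25 0; 0 0 0 1]
M⁻¹ · (-16/5, -473/375, 1151/250)ᵀ = (-5, 4/3, -5/2)ᵀ

p = (-5, 4/3, -5/2)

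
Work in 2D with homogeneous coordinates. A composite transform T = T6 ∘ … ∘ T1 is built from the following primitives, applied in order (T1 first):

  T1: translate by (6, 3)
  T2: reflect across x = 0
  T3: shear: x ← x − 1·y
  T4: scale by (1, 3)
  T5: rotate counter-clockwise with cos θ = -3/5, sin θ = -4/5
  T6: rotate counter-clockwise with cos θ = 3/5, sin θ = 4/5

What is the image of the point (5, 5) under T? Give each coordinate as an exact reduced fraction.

T1 translate by (6, 3): (5, 5) → (11, 8)
T2 reflect across x = 0: (11, 8) → (-11, 8)
T3 shear: x ← x − 1·y: (-11, 8) → (-19, 8)
T4 scale by (1, 3): (-19, 8) → (-19, 24)
T5 rotate counter-clockwise with cos θ = -3/5, sin θ = -4/5: (-19, 24) → (153/5, 4/5)
T6 rotate counter-clockwise with cos θ = 3/5, sin θ = 4/5: (153/5, 4/5) → (443/25, 624/25)

T(p) = (443/25, 624/25)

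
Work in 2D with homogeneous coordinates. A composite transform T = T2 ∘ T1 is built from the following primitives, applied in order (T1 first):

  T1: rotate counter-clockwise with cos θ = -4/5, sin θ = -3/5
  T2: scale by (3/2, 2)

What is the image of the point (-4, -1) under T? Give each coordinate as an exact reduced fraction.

T(p) = (39/10, 32/5)

T1 rotate counter-clockwise with cos θ = -4/5, sin θ = -3/5: (-4, -1) → (13/5, 16/5)
T2 scale by (3/2, 2): (13/5, 16/5) → (39/10, 32/5)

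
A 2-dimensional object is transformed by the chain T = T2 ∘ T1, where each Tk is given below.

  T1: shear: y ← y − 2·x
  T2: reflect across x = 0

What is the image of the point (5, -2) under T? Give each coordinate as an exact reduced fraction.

T(p) = (-5, -12)

T1 shear: y ← y − 2·x: (5, -2) → (5, -12)
T2 reflect across x = 0: (5, -12) → (-5, -12)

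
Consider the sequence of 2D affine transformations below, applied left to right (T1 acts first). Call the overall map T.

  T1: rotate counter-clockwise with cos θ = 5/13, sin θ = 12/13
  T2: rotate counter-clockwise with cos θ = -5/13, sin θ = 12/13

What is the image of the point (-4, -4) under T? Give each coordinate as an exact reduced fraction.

T1 rotate counter-clockwise with cos θ = 5/13, sin θ = 12/13: (-4, -4) → (28/13, -68/13)
T2 rotate counter-clockwise with cos θ = -5/13, sin θ = 12/13: (28/13, -68/13) → (4, 4)

T(p) = (4, 4)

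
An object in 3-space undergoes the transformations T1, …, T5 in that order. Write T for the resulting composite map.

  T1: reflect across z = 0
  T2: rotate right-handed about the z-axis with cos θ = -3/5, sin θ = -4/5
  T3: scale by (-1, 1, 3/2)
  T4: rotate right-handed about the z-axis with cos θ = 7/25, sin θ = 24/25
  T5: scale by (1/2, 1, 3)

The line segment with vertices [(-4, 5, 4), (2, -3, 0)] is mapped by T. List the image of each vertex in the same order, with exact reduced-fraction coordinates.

T1 reflect across z = 0: (-4, 5, 4) → (-4, 5, -4); (2, -3, 0) → (2, -3, 0)
T2 rotate right-handed about the z-axis with cos θ = -3/5, sin θ = -4/5: (-4, 5, -4) → (32/5, 1/5, -4); (2, -3, 0) → (-18/5, 1/5, 0)
T3 scale by (-1, 1, 3/2): (32/5, 1/5, -4) → (-32/5, 1/5, -6); (-18/5, 1/5, 0) → (18/5, 1/5, 0)
T4 rotate right-handed about the z-axis with cos θ = 7/25, sin θ = 24/25: (-32/5, 1/5, -6) → (-248/125, -761/125, -6); (18/5, 1/5, 0) → (102/125, 439/125, 0)
T5 scale by (1/2, 1, 3): (-248/125, -761/125, -6) → (-124/125, -761/125, -18); (102/125, 439/125, 0) → (51/125, 439/125, 0)

image vertices: (-124/125, -761/125, -18), (51/125, 439/125, 0)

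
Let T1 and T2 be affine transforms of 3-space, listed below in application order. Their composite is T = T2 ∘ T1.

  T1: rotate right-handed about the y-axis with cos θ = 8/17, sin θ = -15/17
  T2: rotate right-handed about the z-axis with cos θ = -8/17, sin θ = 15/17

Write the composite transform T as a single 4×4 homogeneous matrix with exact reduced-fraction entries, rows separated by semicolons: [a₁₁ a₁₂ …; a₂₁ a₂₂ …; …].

T = [-64/289 -15/17 120/289 0; 120/289 -8/17 -225/289 0; 15/17 0 8/17 0; 0 0 0 1]

T1 = [8/17 0 -15/17 0; 0 1 0 0; 15/17 0 8/17 0; 0 0 0 1]
T2·T1 = [-64/289 -15/17 120/289 0; 120/289 -8/17 -225/289 0; 15/17 0 8/17 0; 0 0 0 1]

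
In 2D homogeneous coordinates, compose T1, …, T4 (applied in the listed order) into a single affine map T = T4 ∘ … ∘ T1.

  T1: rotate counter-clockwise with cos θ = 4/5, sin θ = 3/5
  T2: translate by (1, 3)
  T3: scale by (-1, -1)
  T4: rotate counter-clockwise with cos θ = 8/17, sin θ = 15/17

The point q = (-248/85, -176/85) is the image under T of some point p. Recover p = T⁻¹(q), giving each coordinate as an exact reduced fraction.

p = (-1, -5)

T1 = [4/5 -3/5 0; 3/5 4/5 0; 0 0 1]
T2·T1 = [4/5 -3/5 1; 3/5 4/5 3; 0 0 1]
T3·…·T1 = [-4/5 3/5 -1; -3/5 -4/5 -3; 0 0 1]
T4·…·T1 = [13/85 84/85 37/17; -84/85 13/85 -39/17; 0 0 1]
det M = 1; M⁻¹ = [13/85 -84/85 -13/5; 84/85 13/85 -9/5; 0 0 1]
M⁻¹ · (-248/85, -176/85)ᵀ = (-1, -5)ᵀ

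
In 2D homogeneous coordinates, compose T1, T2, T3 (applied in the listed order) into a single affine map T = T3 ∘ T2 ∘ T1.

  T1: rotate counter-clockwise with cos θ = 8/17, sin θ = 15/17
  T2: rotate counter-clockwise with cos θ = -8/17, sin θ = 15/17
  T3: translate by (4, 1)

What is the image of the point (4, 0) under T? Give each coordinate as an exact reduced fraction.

T1 rotate counter-clockwise with cos θ = 8/17, sin θ = 15/17: (4, 0) → (32/17, 60/17)
T2 rotate counter-clockwise with cos θ = -8/17, sin θ = 15/17: (32/17, 60/17) → (-4, 0)
T3 translate by (4, 1): (-4, 0) → (0, 1)

T(p) = (0, 1)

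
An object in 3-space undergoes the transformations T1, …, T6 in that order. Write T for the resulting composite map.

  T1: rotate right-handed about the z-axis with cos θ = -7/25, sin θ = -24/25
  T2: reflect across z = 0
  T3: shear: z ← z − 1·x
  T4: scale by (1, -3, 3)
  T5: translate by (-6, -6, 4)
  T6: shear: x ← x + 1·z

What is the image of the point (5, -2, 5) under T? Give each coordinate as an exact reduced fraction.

T1 rotate right-handed about the z-axis with cos θ = -7/25, sin θ = -24/25: (5, -2, 5) → (-83/25, -106/25, 5)
T2 reflect across z = 0: (-83/25, -106/25, 5) → (-83/25, -106/25, -5)
T3 shear: z ← z − 1·x: (-83/25, -106/25, -5) → (-83/25, -106/25, -42/25)
T4 scale by (1, -3, 3): (-83/25, -106/25, -42/25) → (-83/25, 318/25, -126/25)
T5 translate by (-6, -6, 4): (-83/25, 318/25, -126/25) → (-233/25, 168/25, -26/25)
T6 shear: x ← x + 1·z: (-233/25, 168/25, -26/25) → (-259/25, 168/25, -26/25)

T(p) = (-259/25, 168/25, -26/25)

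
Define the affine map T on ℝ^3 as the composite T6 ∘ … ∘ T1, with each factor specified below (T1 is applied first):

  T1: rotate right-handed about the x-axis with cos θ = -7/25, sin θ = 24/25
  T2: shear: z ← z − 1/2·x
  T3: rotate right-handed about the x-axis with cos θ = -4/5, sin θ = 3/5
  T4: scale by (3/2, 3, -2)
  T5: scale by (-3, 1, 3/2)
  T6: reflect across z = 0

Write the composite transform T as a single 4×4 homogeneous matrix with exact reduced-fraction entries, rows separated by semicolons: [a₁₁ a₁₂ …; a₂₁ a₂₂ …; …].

T1 = [1 0 0 0; 0 -7/25 -24/25 0; 0 24/25 -7/25 0; 0 0 0 1]
T2·T1 = [1 0 0 0; 0 -7/25 -24/25 0; -1/2 24/25 -7/25 0; 0 0 0 1]
T3·…·T1 = [1 0 0 0; 3/10 -44/125 117/125 0; 2/5 -117/125 -44/125 0; 0 0 0 1]
T4·…·T1 = [3/2 0 0 0; 9/10 -132/125 351/125 0; -4/5 234/125 88/125 0; 0 0 0 1]
T5·…·T1 = [-9/2 0 0 0; 9/10 -132/125 351/125 0; -6/5 351/125 132/125 0; 0 0 0 1]
T6·…·T1 = [-9/2 0 0 0; 9/10 -132/125 351/125 0; 6/5 -351/125 -132/125 0; 0 0 0 1]

T = [-9/2 0 0 0; 9/10 -132/125 351/125 0; 6/5 -351/125 -132/125 0; 0 0 0 1]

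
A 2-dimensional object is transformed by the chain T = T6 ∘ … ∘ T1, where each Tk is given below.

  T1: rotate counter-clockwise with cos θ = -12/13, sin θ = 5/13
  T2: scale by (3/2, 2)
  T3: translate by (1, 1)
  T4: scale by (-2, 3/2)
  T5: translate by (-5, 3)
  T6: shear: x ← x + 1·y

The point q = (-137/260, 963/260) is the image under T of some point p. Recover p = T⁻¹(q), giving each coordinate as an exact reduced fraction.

p = (3/4, 3/5)

T1 = [-12/13 -5/13 0; 5/13 -12/13 0; 0 0 1]
T2·T1 = [-18/13 -15/26 0; 10/13 -24/13 0; 0 0 1]
T3·…·T1 = [-18/13 -15/26 1; 10/13 -24/13 1; 0 0 1]
T4·…·T1 = [36/13 15/13 -2; 15/13 -36/13 3/2; 0 0 1]
T5·…·T1 = [36/13 15/13 -7; 15/13 -36/13 9/2; 0 0 1]
T6·…·T1 = [51/13 -21/13 -5/2; 15/13 -36/13 9/2; 0 0 1]
det M = -9; M⁻¹ = [4/13 -7/39 41/26; 5/39 -17/39 89/39; 0 0 1]
M⁻¹ · (-137/260, 963/260)ᵀ = (3/4, 3/5)ᵀ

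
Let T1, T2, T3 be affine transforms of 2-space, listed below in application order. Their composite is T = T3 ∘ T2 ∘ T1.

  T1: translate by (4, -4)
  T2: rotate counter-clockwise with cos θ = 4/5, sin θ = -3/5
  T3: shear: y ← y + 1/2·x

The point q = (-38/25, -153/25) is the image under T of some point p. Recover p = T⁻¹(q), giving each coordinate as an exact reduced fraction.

T1 = [1 0 4; 0 1 -4; 0 0 1]
T2·T1 = [4/5 3/5 4/5; -3/5 4/5 -28/5; 0 0 1]
T3·…·T1 = [4/5 3/5 4/5; -1/5 11/10 -26/5; 0 0 1]
det M = 1; M⁻¹ = [11/10 -3/5 -4; 1/5 4/5 4; 0 0 1]
M⁻¹ · (-38/25, -153/25)ᵀ = (-2, -6/5)ᵀ

p = (-2, -6/5)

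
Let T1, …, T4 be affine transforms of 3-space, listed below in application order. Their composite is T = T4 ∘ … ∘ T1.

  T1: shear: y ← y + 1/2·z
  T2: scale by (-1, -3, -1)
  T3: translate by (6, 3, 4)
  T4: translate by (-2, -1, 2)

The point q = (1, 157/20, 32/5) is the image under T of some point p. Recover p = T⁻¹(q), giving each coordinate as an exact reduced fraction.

p = (3, -7/4, -2/5)

T1 = [1 0 0 0; 0 1 1/2 0; 0 0 1 0; 0 0 0 1]
T2·T1 = [-1 0 0 0; 0 -3 -3/2 0; 0 0 -1 0; 0 0 0 1]
T3·…·T1 = [-1 0 0 6; 0 -3 -3/2 3; 0 0 -1 4; 0 0 0 1]
T4·…·T1 = [-1 0 0 4; 0 -3 -3/2 2; 0 0 -1 6; 0 0 0 1]
det M = -3; M⁻¹ = [-1 0 0 4; 0 -1/3 1/2 -7/3; 0 0 -1 6; 0 0 0 1]
M⁻¹ · (1, 157/20, 32/5)ᵀ = (3, -7/4, -2/5)ᵀ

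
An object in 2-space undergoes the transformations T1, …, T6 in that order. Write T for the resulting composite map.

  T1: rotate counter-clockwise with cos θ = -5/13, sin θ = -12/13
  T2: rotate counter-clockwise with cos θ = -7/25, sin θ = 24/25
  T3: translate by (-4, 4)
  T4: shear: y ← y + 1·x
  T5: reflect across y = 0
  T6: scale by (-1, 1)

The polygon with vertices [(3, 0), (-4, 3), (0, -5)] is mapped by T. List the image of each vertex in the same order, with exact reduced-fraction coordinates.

T1 rotate counter-clockwise with cos θ = -5/13, sin θ = -12/13: (3, 0) → (-15/13, -36/13); (-4, 3) → (56/13, 33/13); (0, -5) → (-60/13, 25/13)
T2 rotate counter-clockwise with cos θ = -7/25, sin θ = 24/25: (-15/13, -36/13) → (969/325, -108/325); (56/13, 33/13) → (-1184/325, 1113/325); (-60/13, 25/13) → (-36/65, -323/65)
T3 translate by (-4, 4): (969/325, -108/325) → (-331/325, 1192/325); (-1184/325, 1113/325) → (-2484/325, 2413/325); (-36/65, -323/65) → (-296/65, -63/65)
T4 shear: y ← y + 1·x: (-331/325, 1192/325) → (-331/325, 861/325); (-2484/325, 2413/325) → (-2484/325, -71/325); (-296/65, -63/65) → (-296/65, -359/65)
T5 reflect across y = 0: (-331/325, 861/325) → (-331/325, -861/325); (-2484/325, -71/325) → (-2484/325, 71/325); (-296/65, -359/65) → (-296/65, 359/65)
T6 scale by (-1, 1): (-331/325, -861/325) → (331/325, -861/325); (-2484/325, 71/325) → (2484/325, 71/325); (-296/65, 359/65) → (296/65, 359/65)

image vertices: (331/325, -861/325), (2484/325, 71/325), (296/65, 359/65)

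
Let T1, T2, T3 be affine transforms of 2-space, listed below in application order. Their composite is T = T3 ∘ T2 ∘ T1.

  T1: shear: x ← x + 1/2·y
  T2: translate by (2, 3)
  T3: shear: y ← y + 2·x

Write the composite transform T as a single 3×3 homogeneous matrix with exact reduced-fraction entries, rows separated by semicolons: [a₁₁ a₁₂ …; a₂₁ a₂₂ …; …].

T = [1 1/2 2; 2 2 7; 0 0 1]

T1 = [1 1/2 0; 0 1 0; 0 0 1]
T2·T1 = [1 1/2 2; 0 1 3; 0 0 1]
T3·…·T1 = [1 1/2 2; 2 2 7; 0 0 1]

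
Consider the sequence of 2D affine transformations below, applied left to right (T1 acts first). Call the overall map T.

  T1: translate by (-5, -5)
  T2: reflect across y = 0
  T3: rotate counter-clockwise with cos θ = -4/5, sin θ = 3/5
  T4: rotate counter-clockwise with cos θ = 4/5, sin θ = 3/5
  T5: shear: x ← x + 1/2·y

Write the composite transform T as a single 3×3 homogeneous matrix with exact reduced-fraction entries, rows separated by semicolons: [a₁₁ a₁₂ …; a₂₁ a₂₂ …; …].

T = [-1 1/2 5/2; 0 1 -5; 0 0 1]

T1 = [1 0 -5; 0 1 -5; 0 0 1]
T2·T1 = [1 0 -5; 0 -1 5; 0 0 1]
T3·…·T1 = [-4/5 3/5 1; 3/5 4/5 -7; 0 0 1]
T4·…·T1 = [-1 0 5; 0 1 -5; 0 0 1]
T5·…·T1 = [-1 1/2 5/2; 0 1 -5; 0 0 1]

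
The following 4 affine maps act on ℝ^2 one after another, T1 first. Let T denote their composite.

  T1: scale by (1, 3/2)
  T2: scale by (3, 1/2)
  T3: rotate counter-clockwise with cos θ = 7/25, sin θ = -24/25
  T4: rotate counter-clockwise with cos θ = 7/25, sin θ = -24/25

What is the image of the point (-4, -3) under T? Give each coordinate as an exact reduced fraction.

T(p) = (5568/625, 20871/2500)

T1 scale by (1, 3/2): (-4, -3) → (-4, -9/2)
T2 scale by (3, 1/2): (-4, -9/2) → (-12, -9/4)
T3 rotate counter-clockwise with cos θ = 7/25, sin θ = -24/25: (-12, -9/4) → (-138/25, 1089/100)
T4 rotate counter-clockwise with cos θ = 7/25, sin θ = -24/25: (-138/25, 1089/100) → (5568/625, 20871/2500)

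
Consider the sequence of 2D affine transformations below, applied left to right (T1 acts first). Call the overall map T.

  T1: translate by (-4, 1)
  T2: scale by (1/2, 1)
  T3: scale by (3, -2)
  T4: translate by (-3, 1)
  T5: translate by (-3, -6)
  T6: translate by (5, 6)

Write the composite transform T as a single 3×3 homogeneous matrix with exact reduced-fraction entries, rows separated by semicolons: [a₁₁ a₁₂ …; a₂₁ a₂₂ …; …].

T = [3/2 0 -7; 0 -2 -1; 0 0 1]

T1 = [1 0 -4; 0 1 1; 0 0 1]
T2·T1 = [1/2 0 -2; 0 1 1; 0 0 1]
T3·…·T1 = [3/2 0 -6; 0 -2 -2; 0 0 1]
T4·…·T1 = [3/2 0 -9; 0 -2 -1; 0 0 1]
T5·…·T1 = [3/2 0 -12; 0 -2 -7; 0 0 1]
T6·…·T1 = [3/2 0 -7; 0 -2 -1; 0 0 1]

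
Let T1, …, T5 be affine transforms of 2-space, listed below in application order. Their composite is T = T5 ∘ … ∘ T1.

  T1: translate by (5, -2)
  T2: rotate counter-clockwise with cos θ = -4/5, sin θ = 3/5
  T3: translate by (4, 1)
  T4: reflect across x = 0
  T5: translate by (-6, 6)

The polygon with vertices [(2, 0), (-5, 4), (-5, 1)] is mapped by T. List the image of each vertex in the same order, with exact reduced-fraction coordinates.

image vertices: (-28/5, 64/5), (-44/5, 27/5), (-53/5, 39/5)

T1 translate by (5, -2): (2, 0) → (7, -2); (-5, 4) → (0, 2); (-5, 1) → (0, -1)
T2 rotate counter-clockwise with cos θ = -4/5, sin θ = 3/5: (7, -2) → (-22/5, 29/5); (0, 2) → (-6/5, -8/5); (0, -1) → (3/5, 4/5)
T3 translate by (4, 1): (-22/5, 29/5) → (-2/5, 34/5); (-6/5, -8/5) → (14/5, -3/5); (3/5, 4/5) → (23/5, 9/5)
T4 reflect across x = 0: (-2/5, 34/5) → (2/5, 34/5); (14/5, -3/5) → (-14/5, -3/5); (23/5, 9/5) → (-23/5, 9/5)
T5 translate by (-6, 6): (2/5, 34/5) → (-28/5, 64/5); (-14/5, -3/5) → (-44/5, 27/5); (-23/5, 9/5) → (-53/5, 39/5)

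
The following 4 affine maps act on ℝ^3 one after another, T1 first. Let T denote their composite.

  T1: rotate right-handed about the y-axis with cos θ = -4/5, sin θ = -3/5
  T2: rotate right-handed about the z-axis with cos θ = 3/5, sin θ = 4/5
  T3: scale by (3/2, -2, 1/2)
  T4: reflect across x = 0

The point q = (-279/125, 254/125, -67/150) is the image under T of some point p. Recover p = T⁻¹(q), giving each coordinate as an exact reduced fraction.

p = (-3/5, -9/5, 2/3)

T1 = [-4/5 0 -3/5 0; 0 1 0 0; 3/5 0 -4/5 0; 0 0 0 1]
T2·T1 = [-12/25 -4/5 -9/25 0; -16/25 3/5 -12/25 0; 3/5 0 -4/5 0; 0 0 0 1]
T3·…·T1 = [-18/25 -6/5 -27/50 0; 32/25 -6/5 24/25 0; 3/10 0 -2/5 0; 0 0 0 1]
T4·…·T1 = [18/25 6/5 27/50 0; 32/25 -6/5 24/25 0; 3/10 0 -2/5 0; 0 0 0 1]
det M = 3/2; M⁻¹ = [8/25 8/25 6/5 0; 8/15 -3/10 0 0; 6/25 6/25 -8/5 0; 0 0 0 1]
M⁻¹ · (-279/125, 254/125, -67/150)ᵀ = (-3/5, -9/5, 2/3)ᵀ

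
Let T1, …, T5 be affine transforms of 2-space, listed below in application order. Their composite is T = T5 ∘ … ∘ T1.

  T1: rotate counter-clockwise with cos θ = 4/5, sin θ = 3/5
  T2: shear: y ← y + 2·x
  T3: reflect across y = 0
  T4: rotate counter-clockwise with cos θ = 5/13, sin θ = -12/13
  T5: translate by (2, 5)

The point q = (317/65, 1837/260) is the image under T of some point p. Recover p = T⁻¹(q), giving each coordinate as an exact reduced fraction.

p = (-7/4, -1)

T1 = [4/5 -3/5 0; 3/5 4/5 0; 0 0 1]
T2·T1 = [4/5 -3/5 0; 11/5 -2/5 0; 0 0 1]
T3·…·T1 = [4/5 -3/5 0; -11/5 2/5 0; 0 0 1]
T4·…·T1 = [-112/65 9/65 0; -103/65 46/65 0; 0 0 1]
T5·…·T1 = [-112/65 9/65 2; -103/65 46/65 5; 0 0 1]
det M = -1; M⁻¹ = [-46/65 9/65 47/65; -103/65 112/65 -354/65; 0 0 1]
M⁻¹ · (317/65, 1837/260)ᵀ = (-7/4, -1)ᵀ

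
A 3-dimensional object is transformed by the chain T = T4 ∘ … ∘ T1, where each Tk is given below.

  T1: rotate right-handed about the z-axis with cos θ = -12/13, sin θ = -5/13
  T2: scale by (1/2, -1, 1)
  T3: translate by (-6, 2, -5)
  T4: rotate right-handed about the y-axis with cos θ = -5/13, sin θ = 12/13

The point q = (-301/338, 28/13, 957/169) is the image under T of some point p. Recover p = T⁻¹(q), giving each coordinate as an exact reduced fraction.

p = (-2, 1, 2)

T1 = [-12/13 5/13 0 0; -5/13 -12/13 0 0; 0 0 1 0; 0 0 0 1]
T2·T1 = [-6/13 5/26 0 0; 5/13 12/13 0 0; 0 0 1 0; 0 0 0 1]
T3·…·T1 = [-6/13 5/26 0 -6; 5/13 12/13 0 2; 0 0 1 -5; 0 0 0 1]
T4·…·T1 = [30/169 -25/338 12/13 -30/13; 5/13 12/13 0 2; 72/169 -30/169 -5/13 97/13; 0 0 0 1]
det M = -1/2; M⁻¹ = [120/169 5/13 288/169 -154/13; -50/169 12/13 -120/169 36/13; 12/13 0 -5/13 5; 0 0 0 1]
M⁻¹ · (-301/338, 28/13, 957/169)ᵀ = (-2, 1, 2)ᵀ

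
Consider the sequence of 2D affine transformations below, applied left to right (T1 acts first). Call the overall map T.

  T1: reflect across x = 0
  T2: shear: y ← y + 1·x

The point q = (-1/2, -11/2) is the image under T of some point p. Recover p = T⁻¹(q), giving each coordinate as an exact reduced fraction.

T1 = [-1 0 0; 0 1 0; 0 0 1]
T2·T1 = [-1 0 0; -1 1 0; 0 0 1]
det M = -1; M⁻¹ = [-1 0 0; -1 1 0; 0 0 1]
M⁻¹ · (-1/2, -11/2)ᵀ = (1/2, -5)ᵀ

p = (1/2, -5)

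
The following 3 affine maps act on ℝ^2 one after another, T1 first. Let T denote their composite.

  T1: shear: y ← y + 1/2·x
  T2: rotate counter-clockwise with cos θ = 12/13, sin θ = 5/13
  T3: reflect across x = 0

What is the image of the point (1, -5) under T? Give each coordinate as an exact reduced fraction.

T(p) = (-69/26, -49/13)

T1 shear: y ← y + 1/2·x: (1, -5) → (1, -9/2)
T2 rotate counter-clockwise with cos θ = 12/13, sin θ = 5/13: (1, -9/2) → (69/26, -49/13)
T3 reflect across x = 0: (69/26, -49/13) → (-69/26, -49/13)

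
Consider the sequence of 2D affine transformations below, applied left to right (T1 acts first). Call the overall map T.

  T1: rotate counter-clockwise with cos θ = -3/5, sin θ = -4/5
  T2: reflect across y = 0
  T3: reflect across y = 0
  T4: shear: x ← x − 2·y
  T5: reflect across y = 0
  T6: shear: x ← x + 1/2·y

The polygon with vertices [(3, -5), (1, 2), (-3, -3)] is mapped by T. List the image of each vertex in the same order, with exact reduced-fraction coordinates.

T1 rotate counter-clockwise with cos θ = -3/5, sin θ = -4/5: (3, -5) → (-29/5, 3/5); (1, 2) → (1, -2); (-3, -3) → (-3/5, 21/5)
T2 reflect across y = 0: (-29/5, 3/5) → (-29/5, -3/5); (1, -2) → (1, 2); (-3/5, 21/5) → (-3/5, -21/5)
T3 reflect across y = 0: (-29/5, -3/5) → (-29/5, 3/5); (1, 2) → (1, -2); (-3/5, -21/5) → (-3/5, 21/5)
T4 shear: x ← x − 2·y: (-29/5, 3/5) → (-7, 3/5); (1, -2) → (5, -2); (-3/5, 21/5) → (-9, 21/5)
T5 reflect across y = 0: (-7, 3/5) → (-7, -3/5); (5, -2) → (5, 2); (-9, 21/5) → (-9, -21/5)
T6 shear: x ← x + 1/2·y: (-7, -3/5) → (-73/10, -3/5); (5, 2) → (6, 2); (-9, -21/5) → (-111/10, -21/5)

image vertices: (-73/10, -3/5), (6, 2), (-111/10, -21/5)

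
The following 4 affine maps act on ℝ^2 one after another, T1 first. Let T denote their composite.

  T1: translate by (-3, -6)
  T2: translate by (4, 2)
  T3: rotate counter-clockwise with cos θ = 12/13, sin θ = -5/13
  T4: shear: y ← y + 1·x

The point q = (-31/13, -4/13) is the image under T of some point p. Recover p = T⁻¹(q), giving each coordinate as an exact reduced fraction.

T1 = [1 0 -3; 0 1 -6; 0 0 1]
T2·T1 = [1 0 1; 0 1 -4; 0 0 1]
T3·…·T1 = [12/13 5/13 -8/13; -5/13 12/13 -53/13; 0 0 1]
T4·…·T1 = [12/13 5/13 -8/13; 7/13 17/13 -61/13; 0 0 1]
det M = 1; M⁻¹ = [17/13 -5/13 -1; -7/13 12/13 4; 0 0 1]
M⁻¹ · (-31/13, -4/13)ᵀ = (-4, 5)ᵀ

p = (-4, 5)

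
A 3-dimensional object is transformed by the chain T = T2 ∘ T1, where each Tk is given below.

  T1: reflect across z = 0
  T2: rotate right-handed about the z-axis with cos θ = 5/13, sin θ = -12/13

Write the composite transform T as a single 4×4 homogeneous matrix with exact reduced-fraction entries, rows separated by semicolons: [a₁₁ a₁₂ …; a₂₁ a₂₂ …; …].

T1 = [1 0 0 0; 0 1 0 0; 0 0 -1 0; 0 0 0 1]
T2·T1 = [5/13 12/13 0 0; -12/13 5/13 0 0; 0 0 -1 0; 0 0 0 1]

T = [5/13 12/13 0 0; -12/13 5/13 0 0; 0 0 -1 0; 0 0 0 1]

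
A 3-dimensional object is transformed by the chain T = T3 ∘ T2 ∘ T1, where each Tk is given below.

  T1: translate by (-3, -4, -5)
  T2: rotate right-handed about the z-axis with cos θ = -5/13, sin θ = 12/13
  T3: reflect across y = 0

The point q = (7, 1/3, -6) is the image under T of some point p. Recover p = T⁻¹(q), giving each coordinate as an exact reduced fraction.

T1 = [1 0 0 -3; 0 1 0 -4; 0 0 1 -5; 0 0 0 1]
T2·T1 = [-5/13 -12/13 0 63/13; 12/13 -5/13 0 -16/13; 0 0 1 -5; 0 0 0 1]
T3·…·T1 = [-5/13 -12/13 0 63/13; -12/13 5/13 0 16/13; 0 0 1 -5; 0 0 0 1]
det M = -1; M⁻¹ = [-5/13 -12/13 0 3; -12/13 5/13 0 4; 0 0 1 5; 0 0 0 1]
M⁻¹ · (7, 1/3, -6)ᵀ = (0, -7/3, -1)ᵀ

p = (0, -7/3, -1)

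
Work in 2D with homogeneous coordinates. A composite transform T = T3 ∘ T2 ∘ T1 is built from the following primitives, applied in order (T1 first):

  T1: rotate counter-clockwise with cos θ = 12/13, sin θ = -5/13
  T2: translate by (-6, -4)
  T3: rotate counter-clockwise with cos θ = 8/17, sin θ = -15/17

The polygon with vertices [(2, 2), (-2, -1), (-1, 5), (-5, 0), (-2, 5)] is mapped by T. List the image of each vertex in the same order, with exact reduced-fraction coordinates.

T1 rotate counter-clockwise with cos θ = 12/13, sin θ = -5/13: (2, 2) → (34/13, 14/13); (-2, -1) → (-29/13, -2/13); (-1, 5) → (1, 5); (-5, 0) → (-60/13, 25/13); (-2, 5) → (1/13, 70/13)
T2 translate by (-6, -4): (34/13, 14/13) → (-44/13, -38/13); (-29/13, -2/13) → (-107/13, -54/13); (1, 5) → (-5, 1); (-60/13, 25/13) → (-138/13, -27/13); (1/13, 70/13) → (-77/13, 18/13)
T3 rotate counter-clockwise with cos θ = 8/17, sin θ = -15/17: (-44/13, -38/13) → (-922/221, 356/221); (-107/13, -54/13) → (-98/13, 69/13); (-5, 1) → (-25/17, 83/17); (-138/13, -27/13) → (-1509/221, 1854/221); (-77/13, 18/13) → (-346/221, 1299/221)

image vertices: (-922/221, 356/221), (-98/13, 69/13), (-25/17, 83/17), (-1509/221, 1854/221), (-346/221, 1299/221)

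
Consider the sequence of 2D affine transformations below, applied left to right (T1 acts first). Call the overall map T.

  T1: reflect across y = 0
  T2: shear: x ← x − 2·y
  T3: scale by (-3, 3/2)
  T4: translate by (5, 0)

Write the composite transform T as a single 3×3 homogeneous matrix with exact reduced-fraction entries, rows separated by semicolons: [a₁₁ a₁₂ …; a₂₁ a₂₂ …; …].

T = [-3 -6 5; 0 -3/2 0; 0 0 1]

T1 = [1 0 0; 0 -1 0; 0 0 1]
T2·T1 = [1 2 0; 0 -1 0; 0 0 1]
T3·…·T1 = [-3 -6 0; 0 -3/2 0; 0 0 1]
T4·…·T1 = [-3 -6 5; 0 -3/2 0; 0 0 1]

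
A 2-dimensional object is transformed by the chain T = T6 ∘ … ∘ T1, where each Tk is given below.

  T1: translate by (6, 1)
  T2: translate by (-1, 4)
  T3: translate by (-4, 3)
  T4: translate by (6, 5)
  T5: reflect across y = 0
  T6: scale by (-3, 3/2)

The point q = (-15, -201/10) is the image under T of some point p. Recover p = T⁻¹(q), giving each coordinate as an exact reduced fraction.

T1 = [1 0 6; 0 1 1; 0 0 1]
T2·T1 = [1 0 5; 0 1 5; 0 0 1]
T3·…·T1 = [1 0 1; 0 1 8; 0 0 1]
T4·…·T1 = [1 0 7; 0 1 13; 0 0 1]
T5·…·T1 = [1 0 7; 0 -1 -13; 0 0 1]
T6·…·T1 = [-3 0 -21; 0 -3/2 -39/2; 0 0 1]
det M = 9/2; M⁻¹ = [-1/3 0 -7; 0 -2/3 -13; 0 0 1]
M⁻¹ · (-15, -201/10)ᵀ = (-2, 2/5)ᵀ

p = (-2, 2/5)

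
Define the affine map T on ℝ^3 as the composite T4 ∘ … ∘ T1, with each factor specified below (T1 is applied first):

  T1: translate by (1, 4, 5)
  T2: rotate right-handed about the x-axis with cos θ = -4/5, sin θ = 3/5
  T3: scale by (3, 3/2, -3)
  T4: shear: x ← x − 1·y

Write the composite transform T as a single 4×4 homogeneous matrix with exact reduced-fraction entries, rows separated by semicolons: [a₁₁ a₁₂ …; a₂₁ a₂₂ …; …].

T1 = [1 0 0 1; 0 1 0 4; 0 0 1 5; 0 0 0 1]
T2·T1 = [1 0 0 1; 0 -4/5 -3/5 -31/5; 0 3/5 -4/5 -8/5; 0 0 0 1]
T3·…·T1 = [3 0 0 3; 0 -6/5 -9/10 -93/10; 0 -9/5 12/5 24/5; 0 0 0 1]
T4·…·T1 = [3 6/5 9/10 123/10; 0 -6/5 -9/10 -93/10; 0 -9/5 12/5 24/5; 0 0 0 1]

T = [3 6/5 9/10 123/10; 0 -6/5 -9/10 -93/10; 0 -9/5 12/5 24/5; 0 0 0 1]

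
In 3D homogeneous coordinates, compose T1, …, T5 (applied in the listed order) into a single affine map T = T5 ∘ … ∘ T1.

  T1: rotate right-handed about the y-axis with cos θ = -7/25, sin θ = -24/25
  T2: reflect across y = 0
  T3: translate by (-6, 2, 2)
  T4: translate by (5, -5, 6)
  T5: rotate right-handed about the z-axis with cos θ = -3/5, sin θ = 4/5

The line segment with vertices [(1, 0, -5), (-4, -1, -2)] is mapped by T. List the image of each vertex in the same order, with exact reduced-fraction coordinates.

T1 rotate right-handed about the y-axis with cos θ = -7/25, sin θ = -24/25: (1, 0, -5) → (113/25, 0, 59/25); (-4, -1, -2) → (76/25, -1, -82/25)
T2 reflect across y = 0: (113/25, 0, 59/25) → (113/25, 0, 59/25); (76/25, -1, -82/25) → (76/25, 1, -82/25)
T3 translate by (-6, 2, 2): (113/25, 0, 59/25) → (-37/25, 2, 109/25); (76/25, 1, -82/25) → (-74/25, 3, -32/25)
T4 translate by (5, -5, 6): (-37/25, 2, 109/25) → (88/25, -3, 259/25); (-74/25, 3, -32/25) → (51/25, -2, 118/25)
T5 rotate right-handed about the z-axis with cos θ = -3/5, sin θ = 4/5: (88/25, -3, 259/25) → (36/125, 577/125, 259/25); (51/25, -2, 118/25) → (47/125, 354/125, 118/25)

image vertices: (36/125, 577/125, 259/25), (47/125, 354/125, 118/25)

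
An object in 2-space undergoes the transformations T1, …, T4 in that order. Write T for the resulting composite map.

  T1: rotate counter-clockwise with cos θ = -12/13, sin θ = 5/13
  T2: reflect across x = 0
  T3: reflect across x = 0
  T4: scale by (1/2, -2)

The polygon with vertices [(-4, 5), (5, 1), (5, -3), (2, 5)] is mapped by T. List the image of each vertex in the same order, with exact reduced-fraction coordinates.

T1 rotate counter-clockwise with cos θ = -12/13, sin θ = 5/13: (-4, 5) → (23/13, -80/13); (5, 1) → (-5, 1); (5, -3) → (-45/13, 61/13); (2, 5) → (-49/13, -50/13)
T2 reflect across x = 0: (23/13, -80/13) → (-23/13, -80/13); (-5, 1) → (5, 1); (-45/13, 61/13) → (45/13, 61/13); (-49/13, -50/13) → (49/13, -50/13)
T3 reflect across x = 0: (-23/13, -80/13) → (23/13, -80/13); (5, 1) → (-5, 1); (45/13, 61/13) → (-45/13, 61/13); (49/13, -50/13) → (-49/13, -50/13)
T4 scale by (1/2, -2): (23/13, -80/13) → (23/26, 160/13); (-5, 1) → (-5/2, -2); (-45/13, 61/13) → (-45/26, -122/13); (-49/13, -50/13) → (-49/26, 100/13)

image vertices: (23/26, 160/13), (-5/2, -2), (-45/26, -122/13), (-49/26, 100/13)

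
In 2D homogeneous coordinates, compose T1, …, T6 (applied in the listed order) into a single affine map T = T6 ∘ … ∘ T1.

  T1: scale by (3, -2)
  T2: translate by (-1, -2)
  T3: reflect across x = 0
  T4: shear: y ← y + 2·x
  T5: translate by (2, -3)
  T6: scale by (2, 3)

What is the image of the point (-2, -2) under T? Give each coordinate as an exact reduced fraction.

T(p) = (18, 39)

T1 scale by (3, -2): (-2, -2) → (-6, 4)
T2 translate by (-1, -2): (-6, 4) → (-7, 2)
T3 reflect across x = 0: (-7, 2) → (7, 2)
T4 shear: y ← y + 2·x: (7, 2) → (7, 16)
T5 translate by (2, -3): (7, 16) → (9, 13)
T6 scale by (2, 3): (9, 13) → (18, 39)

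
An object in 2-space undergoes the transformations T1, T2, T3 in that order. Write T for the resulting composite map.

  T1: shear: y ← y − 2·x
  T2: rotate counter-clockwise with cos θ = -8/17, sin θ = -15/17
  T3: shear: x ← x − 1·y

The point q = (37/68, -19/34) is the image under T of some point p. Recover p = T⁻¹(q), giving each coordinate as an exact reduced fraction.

p = (1/2, 5/4)

T1 = [1 0 0; -2 1 0; 0 0 1]
T2·T1 = [-38/17 15/17 0; 1/17 -8/17 0; 0 0 1]
T3·…·T1 = [-39/17 23/17 0; 1/17 -8/17 0; 0 0 1]
det M = 1; M⁻¹ = [-8/17 -23/17 0; -1/17 -39/17 0; 0 0 1]
M⁻¹ · (37/68, -19/34)ᵀ = (1/2, 5/4)ᵀ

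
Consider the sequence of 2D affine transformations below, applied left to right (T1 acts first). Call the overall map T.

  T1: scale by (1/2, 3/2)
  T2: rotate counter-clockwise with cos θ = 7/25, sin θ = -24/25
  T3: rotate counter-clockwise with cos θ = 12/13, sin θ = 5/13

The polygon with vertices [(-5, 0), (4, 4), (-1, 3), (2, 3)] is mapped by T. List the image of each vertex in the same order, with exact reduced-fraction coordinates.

T1 scale by (1/2, 3/2): (-5, 0) → (-5/2, 0); (4, 4) → (2, 6); (-1, 3) → (-1/2, 9/2); (2, 3) → (1, 9/2)
T2 rotate counter-clockwise with cos θ = 7/25, sin θ = -24/25: (-5/2, 0) → (-7/10, 12/5); (2, 6) → (158/25, -6/25); (-1/2, 9/2) → (209/50, 87/50); (1, 9/2) → (23/5, 3/10)
T3 rotate counter-clockwise with cos θ = 12/13, sin θ = 5/13: (-7/10, 12/5) → (-102/65, 253/130); (158/25, -6/25) → (1926/325, 718/325); (209/50, 87/50) → (2073/650, 2089/650); (23/5, 3/10) → (537/130, 133/65)

image vertices: (-102/65, 253/130), (1926/325, 718/325), (2073/650, 2089/650), (537/130, 133/65)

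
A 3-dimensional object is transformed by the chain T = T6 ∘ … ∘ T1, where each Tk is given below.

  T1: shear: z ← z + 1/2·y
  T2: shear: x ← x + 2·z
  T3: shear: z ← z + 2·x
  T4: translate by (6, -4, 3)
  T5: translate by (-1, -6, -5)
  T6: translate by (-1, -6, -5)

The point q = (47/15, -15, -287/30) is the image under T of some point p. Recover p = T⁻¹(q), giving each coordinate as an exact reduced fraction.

p = (4/5, 1, -4/3)

T1 = [1 0 0 0; 0 1 0 0; 0 1/2 1 0; 0 0 0 1]
T2·T1 = [1 1 2 0; 0 1 0 0; 0 1/2 1 0; 0 0 0 1]
T3·…·T1 = [1 1 2 0; 0 1 0 0; 2 5/2 5 0; 0 0 0 1]
T4·…·T1 = [1 1 2 6; 0 1 0 -4; 2 5/2 5 3; 0 0 0 1]
T5·…·T1 = [1 1 2 5; 0 1 0 -10; 2 5/2 5 -2; 0 0 0 1]
T6·…·T1 = [1 1 2 4; 0 1 0 -16; 2 5/2 5 -7; 0 0 0 1]
det M = 1; M⁻¹ = [5 0 -2 -34; 0 1 0 16; -2 -1/2 1 7; 0 0 0 1]
M⁻¹ · (47/15, -15, -287/30)ᵀ = (4/5, 1, -4/3)ᵀ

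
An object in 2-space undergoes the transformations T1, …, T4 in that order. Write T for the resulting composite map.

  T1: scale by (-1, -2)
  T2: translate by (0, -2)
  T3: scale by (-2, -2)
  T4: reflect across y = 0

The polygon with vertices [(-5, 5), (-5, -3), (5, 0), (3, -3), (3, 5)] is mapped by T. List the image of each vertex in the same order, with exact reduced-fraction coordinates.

T1 scale by (-1, -2): (-5, 5) → (5, -10); (-5, -3) → (5, 6); (5, 0) → (-5, 0); (3, -3) → (-3, 6); (3, 5) → (-3, -10)
T2 translate by (0, -2): (5, -10) → (5, -12); (5, 6) → (5, 4); (-5, 0) → (-5, -2); (-3, 6) → (-3, 4); (-3, -10) → (-3, -12)
T3 scale by (-2, -2): (5, -12) → (-10, 24); (5, 4) → (-10, -8); (-5, -2) → (10, 4); (-3, 4) → (6, -8); (-3, -12) → (6, 24)
T4 reflect across y = 0: (-10, 24) → (-10, -24); (-10, -8) → (-10, 8); (10, 4) → (10, -4); (6, -8) → (6, 8); (6, 24) → (6, -24)

image vertices: (-10, -24), (-10, 8), (10, -4), (6, 8), (6, -24)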